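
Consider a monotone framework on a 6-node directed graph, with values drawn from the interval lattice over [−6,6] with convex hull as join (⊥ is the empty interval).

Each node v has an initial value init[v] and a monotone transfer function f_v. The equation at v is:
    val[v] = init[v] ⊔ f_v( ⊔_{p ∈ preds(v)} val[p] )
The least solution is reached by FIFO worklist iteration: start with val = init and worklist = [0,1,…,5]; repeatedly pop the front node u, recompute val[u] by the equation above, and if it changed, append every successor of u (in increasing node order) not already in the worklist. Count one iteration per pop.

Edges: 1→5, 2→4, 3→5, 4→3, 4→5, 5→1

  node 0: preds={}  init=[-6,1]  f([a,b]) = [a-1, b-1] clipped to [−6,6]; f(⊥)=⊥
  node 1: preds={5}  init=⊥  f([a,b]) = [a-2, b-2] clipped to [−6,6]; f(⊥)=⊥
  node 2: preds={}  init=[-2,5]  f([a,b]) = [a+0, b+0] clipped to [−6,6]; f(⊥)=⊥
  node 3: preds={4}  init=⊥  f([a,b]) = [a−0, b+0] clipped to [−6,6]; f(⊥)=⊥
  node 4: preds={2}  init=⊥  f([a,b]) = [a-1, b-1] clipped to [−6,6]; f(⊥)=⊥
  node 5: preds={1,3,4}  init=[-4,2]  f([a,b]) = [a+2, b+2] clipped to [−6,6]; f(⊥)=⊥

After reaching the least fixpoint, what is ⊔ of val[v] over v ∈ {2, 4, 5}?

Iteration log — 9 steps:
  step 1. node 0  ⊔preds=⊥  new=[-6,1]  stable
  step 2. node 1  ⊔preds=[-4,2]  new=[-6,0]  old=⊥  +wl: 
  step 3. node 2  ⊔preds=⊥  new=[-2,5]  stable
  step 4. node 3  ⊔preds=⊥  new=⊥  stable
  step 5. node 4  ⊔preds=[-2,5]  new=[-3,4]  old=⊥  +wl: 3
  step 6. node 5  ⊔preds=[-6,4]  new=[-4,6]  old=[-4,2]  +wl: 1
  step 7. node 3  ⊔preds=[-3,4]  new=[-3,4]  old=⊥  +wl: 5
  step 8. node 1  ⊔preds=[-4,6]  new=[-6,4]  old=[-6,0]  +wl: 
  step 9. node 5  ⊔preds=[-6,4]  new=[-4,6]  stable

Least fixpoint reached:
  node 0: [-6,1]
  node 1: [-6,4]
  node 2: [-2,5]
  node 3: [-3,4]
  node 4: [-3,4]
  node 5: [-4,6]

[-4,6]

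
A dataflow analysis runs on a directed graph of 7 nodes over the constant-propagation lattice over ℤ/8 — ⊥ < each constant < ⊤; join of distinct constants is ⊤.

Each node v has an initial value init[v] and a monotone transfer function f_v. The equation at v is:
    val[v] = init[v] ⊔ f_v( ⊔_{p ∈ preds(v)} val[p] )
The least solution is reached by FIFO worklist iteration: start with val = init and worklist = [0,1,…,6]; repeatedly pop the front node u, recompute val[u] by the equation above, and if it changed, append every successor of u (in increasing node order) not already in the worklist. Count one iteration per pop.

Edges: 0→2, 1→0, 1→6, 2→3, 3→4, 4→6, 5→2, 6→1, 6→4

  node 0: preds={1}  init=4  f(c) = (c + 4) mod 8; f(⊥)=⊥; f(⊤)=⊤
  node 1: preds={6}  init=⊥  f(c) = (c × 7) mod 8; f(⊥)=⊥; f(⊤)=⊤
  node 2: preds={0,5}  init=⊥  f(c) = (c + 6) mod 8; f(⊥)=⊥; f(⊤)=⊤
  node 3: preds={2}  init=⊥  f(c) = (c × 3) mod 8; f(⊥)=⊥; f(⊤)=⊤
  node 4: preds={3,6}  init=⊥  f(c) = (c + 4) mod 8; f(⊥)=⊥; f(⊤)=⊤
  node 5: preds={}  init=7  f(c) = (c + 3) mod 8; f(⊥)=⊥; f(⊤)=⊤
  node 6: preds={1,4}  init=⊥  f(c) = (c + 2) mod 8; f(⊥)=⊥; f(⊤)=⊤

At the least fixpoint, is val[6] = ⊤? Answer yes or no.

Worklist (12 pops):
  #1 pop 0: in=⊥ → 4 (no change)
  #2 pop 1: in=⊥ → ⊥ (no change)
  #3 pop 2: in=⊤ → ⊤ (was ⊥); enqueue []
  #4 pop 3: in=⊤ → ⊤ (was ⊥); enqueue []
  #5 pop 4: in=⊤ → ⊤ (was ⊥); enqueue []
  #6 pop 5: in=⊥ → 7 (no change)
  #7 pop 6: in=⊤ → ⊤ (was ⊥); enqueue [1,4]
  #8 pop 1: in=⊤ → ⊤ (was ⊥); enqueue [0,6]
  #9 pop 4: in=⊤ → ⊤ (no change)
  #10 pop 0: in=⊤ → ⊤ (was 4); enqueue [2]
  #11 pop 6: in=⊤ → ⊤ (no change)
  #12 pop 2: in=⊤ → ⊤ (no change)

Fixpoint:
  val[0] = ⊤
  val[1] = ⊤
  val[2] = ⊤
  val[3] = ⊤
  val[4] = ⊤
  val[5] = 7
  val[6] = ⊤

yes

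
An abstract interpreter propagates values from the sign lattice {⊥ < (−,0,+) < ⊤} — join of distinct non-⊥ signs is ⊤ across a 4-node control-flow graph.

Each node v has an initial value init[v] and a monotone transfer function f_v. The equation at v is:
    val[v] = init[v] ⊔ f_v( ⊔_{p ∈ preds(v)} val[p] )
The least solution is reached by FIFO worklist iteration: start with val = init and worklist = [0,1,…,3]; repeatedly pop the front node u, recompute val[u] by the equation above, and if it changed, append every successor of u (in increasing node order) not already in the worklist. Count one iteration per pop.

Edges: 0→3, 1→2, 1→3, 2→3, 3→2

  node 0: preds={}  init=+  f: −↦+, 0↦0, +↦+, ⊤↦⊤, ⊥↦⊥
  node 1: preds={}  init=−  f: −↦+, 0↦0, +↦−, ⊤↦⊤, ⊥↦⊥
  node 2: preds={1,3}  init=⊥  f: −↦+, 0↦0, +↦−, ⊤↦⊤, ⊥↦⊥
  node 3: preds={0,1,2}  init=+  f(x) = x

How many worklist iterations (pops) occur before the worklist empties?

Trace (5 dequeues):
  [1] u=0 | in ⊥ | out + | ==
  [2] u=1 | in ⊥ | out − | ==
  [3] u=2 | in ⊤ | out ⊤ | prev ⊥ | push {}
  [4] u=3 | in ⊤ | out ⊤ | prev + | push {2}
  [5] u=2 | in ⊤ | out ⊤ | ==

Converged values:
  [0] +
  [1] −
  [2] ⊤
  [3] ⊤

5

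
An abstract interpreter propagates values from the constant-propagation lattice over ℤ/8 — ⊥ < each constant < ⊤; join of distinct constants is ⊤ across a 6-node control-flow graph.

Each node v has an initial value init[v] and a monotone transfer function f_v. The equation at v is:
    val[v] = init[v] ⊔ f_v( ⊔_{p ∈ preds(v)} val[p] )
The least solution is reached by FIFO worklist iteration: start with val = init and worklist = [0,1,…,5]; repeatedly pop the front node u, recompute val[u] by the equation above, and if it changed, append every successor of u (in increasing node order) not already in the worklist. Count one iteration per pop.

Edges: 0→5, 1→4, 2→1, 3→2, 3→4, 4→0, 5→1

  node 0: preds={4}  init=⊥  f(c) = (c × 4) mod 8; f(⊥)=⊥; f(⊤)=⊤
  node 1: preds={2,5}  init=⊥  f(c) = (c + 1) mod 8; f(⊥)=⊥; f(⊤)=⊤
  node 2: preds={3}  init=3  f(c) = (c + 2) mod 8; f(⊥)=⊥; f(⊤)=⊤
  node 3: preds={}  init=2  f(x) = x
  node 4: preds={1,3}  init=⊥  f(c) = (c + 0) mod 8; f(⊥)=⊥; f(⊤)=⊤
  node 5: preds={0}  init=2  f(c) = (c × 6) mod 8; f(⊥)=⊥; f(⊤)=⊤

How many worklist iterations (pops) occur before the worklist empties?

Iteration log — 10 steps:
  step 1. node 0  ⊔preds=⊥  new=⊥  stable
  step 2. node 1  ⊔preds=⊤  new=⊤  old=⊥  +wl: 
  step 3. node 2  ⊔preds=2  new=⊤  old=3  +wl: 1
  step 4. node 3  ⊔preds=⊥  new=2  stable
  step 5. node 4  ⊔preds=⊤  new=⊤  old=⊥  +wl: 0
  step 6. node 5  ⊔preds=⊥  new=2  stable
  step 7. node 1  ⊔preds=⊤  new=⊤  stable
  step 8. node 0  ⊔preds=⊤  new=⊤  old=⊥  +wl: 5
  step 9. node 5  ⊔preds=⊤  new=⊤  old=2  +wl: 1
  step 10. node 1  ⊔preds=⊤  new=⊤  stable

Least fixpoint reached:
  node 0: ⊤
  node 1: ⊤
  node 2: ⊤
  node 3: 2
  node 4: ⊤
  node 5: ⊤

10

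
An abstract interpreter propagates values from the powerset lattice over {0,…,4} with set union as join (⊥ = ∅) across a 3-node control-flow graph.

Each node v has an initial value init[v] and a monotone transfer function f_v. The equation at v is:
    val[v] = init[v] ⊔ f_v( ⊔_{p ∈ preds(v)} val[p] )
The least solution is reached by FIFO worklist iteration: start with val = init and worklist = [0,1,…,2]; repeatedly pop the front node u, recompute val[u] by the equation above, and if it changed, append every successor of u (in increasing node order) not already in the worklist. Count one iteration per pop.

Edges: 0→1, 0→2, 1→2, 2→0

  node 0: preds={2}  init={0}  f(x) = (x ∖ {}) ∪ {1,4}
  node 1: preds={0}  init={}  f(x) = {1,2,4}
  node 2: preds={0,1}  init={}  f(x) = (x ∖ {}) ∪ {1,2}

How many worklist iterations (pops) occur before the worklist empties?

6

Worklist (6 pops):
  #1 pop 0: in={} → {0,1,4} (was {0}); enqueue []
  #2 pop 1: in={0,1,4} → {1,2,4} (was {}); enqueue []
  #3 pop 2: in={0,1,2,4} → {0,1,2,4} (was {}); enqueue [0]
  #4 pop 0: in={0,1,2,4} → {0,1,2,4} (was {0,1,4}); enqueue [1,2]
  #5 pop 1: in={0,1,2,4} → {1,2,4} (no change)
  #6 pop 2: in={0,1,2,4} → {0,1,2,4} (no change)

Fixpoint:
  val[0] = {0,1,2,4}
  val[1] = {1,2,4}
  val[2] = {0,1,2,4}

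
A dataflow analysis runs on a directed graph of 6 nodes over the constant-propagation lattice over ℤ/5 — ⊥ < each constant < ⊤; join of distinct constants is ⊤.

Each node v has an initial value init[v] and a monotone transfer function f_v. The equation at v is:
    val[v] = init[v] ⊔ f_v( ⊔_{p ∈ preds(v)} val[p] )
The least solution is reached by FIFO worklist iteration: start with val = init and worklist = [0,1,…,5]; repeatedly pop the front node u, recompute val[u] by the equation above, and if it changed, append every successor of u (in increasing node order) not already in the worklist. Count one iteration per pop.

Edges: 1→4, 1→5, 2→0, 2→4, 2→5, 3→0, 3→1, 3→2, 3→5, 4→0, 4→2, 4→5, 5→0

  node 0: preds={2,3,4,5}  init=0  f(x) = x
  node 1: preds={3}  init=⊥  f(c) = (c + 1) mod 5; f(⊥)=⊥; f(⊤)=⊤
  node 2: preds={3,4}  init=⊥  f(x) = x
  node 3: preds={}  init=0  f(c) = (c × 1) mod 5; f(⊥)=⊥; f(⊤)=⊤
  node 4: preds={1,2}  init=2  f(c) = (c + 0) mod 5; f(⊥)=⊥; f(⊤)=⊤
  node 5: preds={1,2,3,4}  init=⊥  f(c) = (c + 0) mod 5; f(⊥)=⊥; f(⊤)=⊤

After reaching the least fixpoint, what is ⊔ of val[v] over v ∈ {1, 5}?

⊤

Iteration log — 8 steps:
  step 1. node 0  ⊔preds=⊤  new=⊤  old=0  +wl: 
  step 2. node 1  ⊔preds=0  new=1  old=⊥  +wl: 
  step 3. node 2  ⊔preds=⊤  new=⊤  old=⊥  +wl: 0
  step 4. node 3  ⊔preds=⊥  new=0  stable
  step 5. node 4  ⊔preds=⊤  new=⊤  old=2  +wl: 2
  step 6. node 5  ⊔preds=⊤  new=⊤  old=⊥  +wl: 
  step 7. node 0  ⊔preds=⊤  new=⊤  stable
  step 8. node 2  ⊔preds=⊤  new=⊤  stable

Least fixpoint reached:
  node 0: ⊤
  node 1: 1
  node 2: ⊤
  node 3: 0
  node 4: ⊤
  node 5: ⊤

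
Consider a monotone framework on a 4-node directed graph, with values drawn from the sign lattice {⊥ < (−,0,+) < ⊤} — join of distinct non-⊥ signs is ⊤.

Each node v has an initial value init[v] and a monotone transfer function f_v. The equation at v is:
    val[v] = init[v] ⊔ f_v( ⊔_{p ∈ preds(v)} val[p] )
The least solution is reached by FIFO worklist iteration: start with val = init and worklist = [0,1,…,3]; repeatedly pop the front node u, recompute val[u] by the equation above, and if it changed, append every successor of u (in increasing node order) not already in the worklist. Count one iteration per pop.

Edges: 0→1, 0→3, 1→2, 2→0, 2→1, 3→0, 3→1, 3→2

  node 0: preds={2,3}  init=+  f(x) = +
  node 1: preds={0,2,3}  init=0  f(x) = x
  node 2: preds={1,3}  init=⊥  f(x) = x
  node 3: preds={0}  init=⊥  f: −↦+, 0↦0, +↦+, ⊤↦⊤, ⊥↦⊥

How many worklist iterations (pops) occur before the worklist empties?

7

Iteration log — 7 steps:
  step 1. node 0  ⊔preds=⊥  new=+  stable
  step 2. node 1  ⊔preds=+  new=⊤  old=0  +wl: 
  step 3. node 2  ⊔preds=⊤  new=⊤  old=⊥  +wl: 0,1
  step 4. node 3  ⊔preds=+  new=+  old=⊥  +wl: 2
  step 5. node 0  ⊔preds=⊤  new=+  stable
  step 6. node 1  ⊔preds=⊤  new=⊤  stable
  step 7. node 2  ⊔preds=⊤  new=⊤  stable

Least fixpoint reached:
  node 0: +
  node 1: ⊤
  node 2: ⊤
  node 3: +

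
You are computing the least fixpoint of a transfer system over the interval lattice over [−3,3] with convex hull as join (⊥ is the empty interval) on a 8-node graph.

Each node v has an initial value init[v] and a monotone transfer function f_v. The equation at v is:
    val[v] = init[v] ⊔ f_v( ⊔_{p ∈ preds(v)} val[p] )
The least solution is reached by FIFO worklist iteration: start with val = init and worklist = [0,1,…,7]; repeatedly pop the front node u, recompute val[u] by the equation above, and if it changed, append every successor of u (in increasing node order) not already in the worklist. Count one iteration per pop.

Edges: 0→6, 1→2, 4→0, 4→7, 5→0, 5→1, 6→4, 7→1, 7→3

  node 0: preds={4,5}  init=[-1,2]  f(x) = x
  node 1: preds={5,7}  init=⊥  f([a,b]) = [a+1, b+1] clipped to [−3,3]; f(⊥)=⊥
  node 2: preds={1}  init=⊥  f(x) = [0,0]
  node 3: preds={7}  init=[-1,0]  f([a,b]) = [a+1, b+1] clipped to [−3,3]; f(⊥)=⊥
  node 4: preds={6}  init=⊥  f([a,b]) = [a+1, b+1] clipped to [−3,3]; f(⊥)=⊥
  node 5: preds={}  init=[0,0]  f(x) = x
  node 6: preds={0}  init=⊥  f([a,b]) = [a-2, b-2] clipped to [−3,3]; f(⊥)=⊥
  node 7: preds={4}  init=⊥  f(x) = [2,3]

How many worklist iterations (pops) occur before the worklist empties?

Trace (15 dequeues):
  [1] u=0 | in [0,0] | out [-1,2] | ==
  [2] u=1 | in [0,0] | out [1,1] | prev ⊥ | push {}
  [3] u=2 | in [1,1] | out [0,0] | prev ⊥ | push {}
  [4] u=3 | in ⊥ | out [-1,0] | ==
  [5] u=4 | in ⊥ | out ⊥ | ==
  [6] u=5 | in ⊥ | out [0,0] | ==
  [7] u=6 | in [-1,2] | out [-3,0] | prev ⊥ | push {4}
  [8] u=7 | in ⊥ | out [2,3] | prev ⊥ | push {1,3}
  [9] u=4 | in [-3,0] | out [-2,1] | prev ⊥ | push {0,7}
  [10] u=1 | in [0,3] | out [1,3] | prev [1,1] | push {2}
  [11] u=3 | in [2,3] | out [-1,3] | prev [-1,0] | push {}
  [12] u=0 | in [-2,1] | out [-2,2] | prev [-1,2] | push {6}
  [13] u=7 | in [-2,1] | out [2,3] | ==
  [14] u=2 | in [1,3] | out [0,0] | ==
  [15] u=6 | in [-2,2] | out [-3,0] | ==

Converged values:
  [0] [-2,2]
  [1] [1,3]
  [2] [0,0]
  [3] [-1,3]
  [4] [-2,1]
  [5] [0,0]
  [6] [-3,0]
  [7] [2,3]

15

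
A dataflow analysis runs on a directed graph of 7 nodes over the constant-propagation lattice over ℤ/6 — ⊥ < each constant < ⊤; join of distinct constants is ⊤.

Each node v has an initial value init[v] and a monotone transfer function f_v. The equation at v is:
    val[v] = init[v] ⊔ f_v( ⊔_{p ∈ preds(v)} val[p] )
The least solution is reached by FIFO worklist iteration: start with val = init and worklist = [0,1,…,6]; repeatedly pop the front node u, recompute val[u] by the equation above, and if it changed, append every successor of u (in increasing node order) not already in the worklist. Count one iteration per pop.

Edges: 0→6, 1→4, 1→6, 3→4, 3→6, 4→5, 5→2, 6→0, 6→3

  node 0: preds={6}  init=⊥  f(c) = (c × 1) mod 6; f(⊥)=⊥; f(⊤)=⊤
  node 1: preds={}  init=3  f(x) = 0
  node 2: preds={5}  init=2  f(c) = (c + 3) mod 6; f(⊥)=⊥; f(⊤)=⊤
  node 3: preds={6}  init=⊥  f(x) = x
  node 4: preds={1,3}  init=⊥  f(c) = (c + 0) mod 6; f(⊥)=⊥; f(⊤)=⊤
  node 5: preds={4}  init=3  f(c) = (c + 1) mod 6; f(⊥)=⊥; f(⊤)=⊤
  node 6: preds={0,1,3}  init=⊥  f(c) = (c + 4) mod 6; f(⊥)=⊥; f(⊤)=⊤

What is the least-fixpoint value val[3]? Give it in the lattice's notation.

⊤

Worklist (12 pops):
  #1 pop 0: in=⊥ → ⊥ (no change)
  #2 pop 1: in=⊥ → ⊤ (was 3); enqueue []
  #3 pop 2: in=3 → ⊤ (was 2); enqueue []
  #4 pop 3: in=⊥ → ⊥ (no change)
  #5 pop 4: in=⊤ → ⊤ (was ⊥); enqueue []
  #6 pop 5: in=⊤ → ⊤ (was 3); enqueue [2]
  #7 pop 6: in=⊤ → ⊤ (was ⊥); enqueue [0,3]
  #8 pop 2: in=⊤ → ⊤ (no change)
  #9 pop 0: in=⊤ → ⊤ (was ⊥); enqueue [6]
  #10 pop 3: in=⊤ → ⊤ (was ⊥); enqueue [4]
  #11 pop 6: in=⊤ → ⊤ (no change)
  #12 pop 4: in=⊤ → ⊤ (no change)

Fixpoint:
  val[0] = ⊤
  val[1] = ⊤
  val[2] = ⊤
  val[3] = ⊤
  val[4] = ⊤
  val[5] = ⊤
  val[6] = ⊤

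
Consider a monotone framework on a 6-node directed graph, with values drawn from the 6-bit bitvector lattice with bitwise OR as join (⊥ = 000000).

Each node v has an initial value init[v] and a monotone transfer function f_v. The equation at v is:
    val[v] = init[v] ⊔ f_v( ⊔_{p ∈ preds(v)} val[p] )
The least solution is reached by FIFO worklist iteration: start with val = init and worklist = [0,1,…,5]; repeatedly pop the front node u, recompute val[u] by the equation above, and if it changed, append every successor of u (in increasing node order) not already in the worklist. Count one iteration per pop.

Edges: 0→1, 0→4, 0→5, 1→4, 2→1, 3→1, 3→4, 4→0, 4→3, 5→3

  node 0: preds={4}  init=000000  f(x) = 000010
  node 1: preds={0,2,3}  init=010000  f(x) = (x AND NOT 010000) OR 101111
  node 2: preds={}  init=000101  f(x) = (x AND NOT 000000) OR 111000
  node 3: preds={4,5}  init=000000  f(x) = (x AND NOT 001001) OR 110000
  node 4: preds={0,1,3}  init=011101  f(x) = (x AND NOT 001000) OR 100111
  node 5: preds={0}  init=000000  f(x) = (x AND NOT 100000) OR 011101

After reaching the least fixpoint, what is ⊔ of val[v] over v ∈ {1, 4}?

Trace (11 dequeues):
  [1] u=0 | in 011101 | out 000010 | prev 000000 | push {}
  [2] u=1 | in 000111 | out 111111 | prev 010000 | push {}
  [3] u=2 | in 000000 | out 111101 | prev 000101 | push {1}
  [4] u=3 | in 011101 | out 110100 | prev 000000 | push {}
  [5] u=4 | in 111111 | out 111111 | prev 011101 | push {0,3}
  [6] u=5 | in 000010 | out 011111 | prev 000000 | push {}
  [7] u=1 | in 111111 | out 111111 | ==
  [8] u=0 | in 111111 | out 000010 | ==
  [9] u=3 | in 111111 | out 110110 | prev 110100 | push {1,4}
  [10] u=1 | in 111111 | out 111111 | ==
  [11] u=4 | in 111111 | out 111111 | ==

Converged values:
  [0] 000010
  [1] 111111
  [2] 111101
  [3] 110110
  [4] 111111
  [5] 011111

111111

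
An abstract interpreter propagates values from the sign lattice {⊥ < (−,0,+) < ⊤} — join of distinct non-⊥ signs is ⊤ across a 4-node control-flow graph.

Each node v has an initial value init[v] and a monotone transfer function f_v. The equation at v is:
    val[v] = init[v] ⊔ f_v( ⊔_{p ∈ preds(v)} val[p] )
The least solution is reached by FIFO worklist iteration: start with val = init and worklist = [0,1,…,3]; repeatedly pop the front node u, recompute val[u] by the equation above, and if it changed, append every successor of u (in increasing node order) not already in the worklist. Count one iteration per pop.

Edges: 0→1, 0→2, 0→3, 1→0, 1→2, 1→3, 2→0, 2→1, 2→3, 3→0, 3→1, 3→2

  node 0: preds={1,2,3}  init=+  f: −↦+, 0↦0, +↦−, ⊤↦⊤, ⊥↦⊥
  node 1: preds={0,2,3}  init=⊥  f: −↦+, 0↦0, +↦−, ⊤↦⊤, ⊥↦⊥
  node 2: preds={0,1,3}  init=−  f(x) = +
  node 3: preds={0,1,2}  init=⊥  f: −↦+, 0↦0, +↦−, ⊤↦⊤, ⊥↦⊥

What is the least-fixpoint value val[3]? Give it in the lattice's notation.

⊤

Trace (8 dequeues):
  [1] u=0 | in − | out + | ==
  [2] u=1 | in ⊤ | out ⊤ | prev ⊥ | push {0}
  [3] u=2 | in ⊤ | out ⊤ | prev − | push {1}
  [4] u=3 | in ⊤ | out ⊤ | prev ⊥ | push {2}
  [5] u=0 | in ⊤ | out ⊤ | prev + | push {3}
  [6] u=1 | in ⊤ | out ⊤ | ==
  [7] u=2 | in ⊤ | out ⊤ | ==
  [8] u=3 | in ⊤ | out ⊤ | ==

Converged values:
  [0] ⊤
  [1] ⊤
  [2] ⊤
  [3] ⊤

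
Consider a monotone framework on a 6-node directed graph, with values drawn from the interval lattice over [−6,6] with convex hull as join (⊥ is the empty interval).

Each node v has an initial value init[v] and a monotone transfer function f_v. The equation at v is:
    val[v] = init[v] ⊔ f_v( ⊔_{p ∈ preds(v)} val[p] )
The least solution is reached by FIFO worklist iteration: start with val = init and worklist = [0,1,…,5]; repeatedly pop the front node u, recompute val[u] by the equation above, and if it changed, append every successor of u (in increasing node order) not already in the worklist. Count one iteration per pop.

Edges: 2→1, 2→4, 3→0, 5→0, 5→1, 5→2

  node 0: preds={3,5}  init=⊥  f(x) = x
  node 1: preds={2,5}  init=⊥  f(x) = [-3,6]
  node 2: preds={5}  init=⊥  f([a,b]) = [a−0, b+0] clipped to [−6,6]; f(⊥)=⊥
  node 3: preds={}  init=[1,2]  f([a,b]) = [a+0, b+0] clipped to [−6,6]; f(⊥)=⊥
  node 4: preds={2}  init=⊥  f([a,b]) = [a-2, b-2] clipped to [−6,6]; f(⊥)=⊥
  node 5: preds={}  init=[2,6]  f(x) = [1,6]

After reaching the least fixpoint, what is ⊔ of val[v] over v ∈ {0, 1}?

Trace (11 dequeues):
  [1] u=0 | in [1,6] | out [1,6] | prev ⊥ | push {}
  [2] u=1 | in [2,6] | out [-3,6] | prev ⊥ | push {}
  [3] u=2 | in [2,6] | out [2,6] | prev ⊥ | push {1}
  [4] u=3 | in ⊥ | out [1,2] | ==
  [5] u=4 | in [2,6] | out [0,4] | prev ⊥ | push {}
  [6] u=5 | in ⊥ | out [1,6] | prev [2,6] | push {0,2}
  [7] u=1 | in [1,6] | out [-3,6] | ==
  [8] u=0 | in [1,6] | out [1,6] | ==
  [9] u=2 | in [1,6] | out [1,6] | prev [2,6] | push {1,4}
  [10] u=1 | in [1,6] | out [-3,6] | ==
  [11] u=4 | in [1,6] | out [-1,4] | prev [0,4] | push {}

Converged values:
  [0] [1,6]
  [1] [-3,6]
  [2] [1,6]
  [3] [1,2]
  [4] [-1,4]
  [5] [1,6]

[-3,6]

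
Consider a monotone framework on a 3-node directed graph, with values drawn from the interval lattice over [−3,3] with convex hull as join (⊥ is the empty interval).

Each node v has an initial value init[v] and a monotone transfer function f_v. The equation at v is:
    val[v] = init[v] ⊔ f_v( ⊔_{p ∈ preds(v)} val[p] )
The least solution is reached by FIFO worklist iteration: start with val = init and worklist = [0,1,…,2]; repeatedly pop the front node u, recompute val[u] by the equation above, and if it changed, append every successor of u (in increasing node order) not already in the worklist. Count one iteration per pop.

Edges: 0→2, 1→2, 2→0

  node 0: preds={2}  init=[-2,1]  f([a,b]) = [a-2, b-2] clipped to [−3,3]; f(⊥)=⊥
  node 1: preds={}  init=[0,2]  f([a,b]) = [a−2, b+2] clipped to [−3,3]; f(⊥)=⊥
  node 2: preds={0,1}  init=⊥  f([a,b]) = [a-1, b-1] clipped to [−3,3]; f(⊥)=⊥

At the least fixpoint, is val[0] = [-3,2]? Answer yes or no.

no

Worklist (5 pops):
  #1 pop 0: in=⊥ → [-2,1] (no change)
  #2 pop 1: in=⊥ → [0,2] (no change)
  #3 pop 2: in=[-2,2] → [-3,1] (was ⊥); enqueue [0]
  #4 pop 0: in=[-3,1] → [-3,1] (was [-2,1]); enqueue [2]
  #5 pop 2: in=[-3,2] → [-3,1] (no change)

Fixpoint:
  val[0] = [-3,1]
  val[1] = [0,2]
  val[2] = [-3,1]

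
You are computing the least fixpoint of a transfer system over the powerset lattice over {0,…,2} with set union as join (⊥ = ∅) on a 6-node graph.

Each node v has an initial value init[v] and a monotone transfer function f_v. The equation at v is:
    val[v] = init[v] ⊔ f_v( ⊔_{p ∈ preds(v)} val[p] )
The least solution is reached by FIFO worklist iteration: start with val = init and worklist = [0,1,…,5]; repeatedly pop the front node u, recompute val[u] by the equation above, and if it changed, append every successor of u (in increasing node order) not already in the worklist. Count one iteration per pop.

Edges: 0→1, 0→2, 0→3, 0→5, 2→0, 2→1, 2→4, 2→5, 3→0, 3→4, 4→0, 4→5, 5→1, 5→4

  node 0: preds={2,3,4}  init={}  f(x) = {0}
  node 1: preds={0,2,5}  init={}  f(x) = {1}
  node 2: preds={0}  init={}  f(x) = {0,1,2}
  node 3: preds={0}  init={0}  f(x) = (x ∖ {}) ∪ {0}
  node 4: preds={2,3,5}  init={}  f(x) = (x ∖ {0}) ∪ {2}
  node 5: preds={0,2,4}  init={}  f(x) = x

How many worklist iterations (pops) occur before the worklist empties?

9

Iteration log — 9 steps:
  step 1. node 0  ⊔preds={0}  new={0}  old={}  +wl: 
  step 2. node 1  ⊔preds={0}  new={1}  old={}  +wl: 
  step 3. node 2  ⊔preds={0}  new={0,1,2}  old={}  +wl: 0,1
  step 4. node 3  ⊔preds={0}  new={0}  stable
  step 5. node 4  ⊔preds={0,1,2}  new={1,2}  old={}  +wl: 
  step 6. node 5  ⊔preds={0,1,2}  new={0,1,2}  old={}  +wl: 4
  step 7. node 0  ⊔preds={0,1,2}  new={0}  stable
  step 8. node 1  ⊔preds={0,1,2}  new={1}  stable
  step 9. node 4  ⊔preds={0,1,2}  new={1,2}  stable

Least fixpoint reached:
  node 0: {0}
  node 1: {1}
  node 2: {0,1,2}
  node 3: {0}
  node 4: {1,2}
  node 5: {0,1,2}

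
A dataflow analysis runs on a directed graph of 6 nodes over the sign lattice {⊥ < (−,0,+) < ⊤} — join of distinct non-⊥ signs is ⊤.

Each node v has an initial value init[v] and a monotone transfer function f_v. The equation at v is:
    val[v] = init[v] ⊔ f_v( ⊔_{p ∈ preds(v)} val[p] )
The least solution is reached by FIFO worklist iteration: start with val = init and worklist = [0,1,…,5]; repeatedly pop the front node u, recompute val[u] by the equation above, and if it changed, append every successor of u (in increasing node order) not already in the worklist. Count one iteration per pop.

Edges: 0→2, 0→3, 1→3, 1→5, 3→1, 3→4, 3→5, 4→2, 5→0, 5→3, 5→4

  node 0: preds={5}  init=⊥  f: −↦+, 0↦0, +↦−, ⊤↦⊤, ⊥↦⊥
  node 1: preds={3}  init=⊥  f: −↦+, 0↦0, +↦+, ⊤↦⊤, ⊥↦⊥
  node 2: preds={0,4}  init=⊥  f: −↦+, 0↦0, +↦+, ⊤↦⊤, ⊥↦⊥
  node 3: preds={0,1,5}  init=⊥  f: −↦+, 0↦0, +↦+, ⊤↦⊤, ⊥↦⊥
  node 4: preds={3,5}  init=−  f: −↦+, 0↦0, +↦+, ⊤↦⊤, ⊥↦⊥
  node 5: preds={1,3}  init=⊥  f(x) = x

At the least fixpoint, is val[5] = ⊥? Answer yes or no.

yes

Trace (6 dequeues):
  [1] u=0 | in ⊥ | out ⊥ | ==
  [2] u=1 | in ⊥ | out ⊥ | ==
  [3] u=2 | in − | out + | prev ⊥ | push {}
  [4] u=3 | in ⊥ | out ⊥ | ==
  [5] u=4 | in ⊥ | out − | ==
  [6] u=5 | in ⊥ | out ⊥ | ==

Converged values:
  [0] ⊥
  [1] ⊥
  [2] +
  [3] ⊥
  [4] −
  [5] ⊥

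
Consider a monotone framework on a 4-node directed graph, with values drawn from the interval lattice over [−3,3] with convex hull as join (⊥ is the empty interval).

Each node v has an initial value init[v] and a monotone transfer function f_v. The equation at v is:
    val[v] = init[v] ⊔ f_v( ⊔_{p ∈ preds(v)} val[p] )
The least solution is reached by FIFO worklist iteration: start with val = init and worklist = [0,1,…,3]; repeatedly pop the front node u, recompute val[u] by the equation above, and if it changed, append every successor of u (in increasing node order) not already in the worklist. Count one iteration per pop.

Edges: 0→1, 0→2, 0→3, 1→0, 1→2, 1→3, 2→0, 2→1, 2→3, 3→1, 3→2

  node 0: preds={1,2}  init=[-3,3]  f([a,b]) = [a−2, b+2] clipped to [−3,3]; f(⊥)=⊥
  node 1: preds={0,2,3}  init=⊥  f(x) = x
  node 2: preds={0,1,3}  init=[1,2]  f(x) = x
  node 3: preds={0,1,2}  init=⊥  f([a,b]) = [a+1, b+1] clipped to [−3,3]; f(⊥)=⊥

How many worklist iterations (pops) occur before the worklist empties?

Iteration log — 7 steps:
  step 1. node 0  ⊔preds=[1,2]  new=[-3,3]  stable
  step 2. node 1  ⊔preds=[-3,3]  new=[-3,3]  old=⊥  +wl: 0
  step 3. node 2  ⊔preds=[-3,3]  new=[-3,3]  old=[1,2]  +wl: 1
  step 4. node 3  ⊔preds=[-3,3]  new=[-2,3]  old=⊥  +wl: 2
  step 5. node 0  ⊔preds=[-3,3]  new=[-3,3]  stable
  step 6. node 1  ⊔preds=[-3,3]  new=[-3,3]  stable
  step 7. node 2  ⊔preds=[-3,3]  new=[-3,3]  stable

Least fixpoint reached:
  node 0: [-3,3]
  node 1: [-3,3]
  node 2: [-3,3]
  node 3: [-2,3]

7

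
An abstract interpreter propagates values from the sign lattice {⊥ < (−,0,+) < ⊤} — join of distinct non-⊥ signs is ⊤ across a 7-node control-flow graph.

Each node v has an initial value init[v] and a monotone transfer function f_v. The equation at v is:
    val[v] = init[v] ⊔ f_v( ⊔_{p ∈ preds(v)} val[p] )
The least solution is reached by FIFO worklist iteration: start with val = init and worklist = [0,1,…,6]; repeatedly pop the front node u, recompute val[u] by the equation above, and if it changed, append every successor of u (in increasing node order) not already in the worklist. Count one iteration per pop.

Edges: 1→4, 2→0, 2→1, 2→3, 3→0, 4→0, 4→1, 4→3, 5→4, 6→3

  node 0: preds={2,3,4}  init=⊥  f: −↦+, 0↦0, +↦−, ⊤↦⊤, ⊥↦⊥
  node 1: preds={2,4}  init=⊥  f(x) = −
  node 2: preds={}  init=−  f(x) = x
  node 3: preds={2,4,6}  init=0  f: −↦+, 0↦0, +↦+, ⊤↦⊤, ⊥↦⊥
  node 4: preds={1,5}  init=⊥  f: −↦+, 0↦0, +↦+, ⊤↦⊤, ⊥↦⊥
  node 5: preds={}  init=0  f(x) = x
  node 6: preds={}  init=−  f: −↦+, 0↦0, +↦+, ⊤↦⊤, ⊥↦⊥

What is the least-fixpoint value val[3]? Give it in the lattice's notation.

Trace (10 dequeues):
  [1] u=0 | in ⊤ | out ⊤ | prev ⊥ | push {}
  [2] u=1 | in − | out − | prev ⊥ | push {}
  [3] u=2 | in ⊥ | out − | ==
  [4] u=3 | in − | out ⊤ | prev 0 | push {0}
  [5] u=4 | in ⊤ | out ⊤ | prev ⊥ | push {1,3}
  [6] u=5 | in ⊥ | out 0 | ==
  [7] u=6 | in ⊥ | out − | ==
  [8] u=0 | in ⊤ | out ⊤ | ==
  [9] u=1 | in ⊤ | out − | ==
  [10] u=3 | in ⊤ | out ⊤ | ==

Converged values:
  [0] ⊤
  [1] −
  [2] −
  [3] ⊤
  [4] ⊤
  [5] 0
  [6] −

⊤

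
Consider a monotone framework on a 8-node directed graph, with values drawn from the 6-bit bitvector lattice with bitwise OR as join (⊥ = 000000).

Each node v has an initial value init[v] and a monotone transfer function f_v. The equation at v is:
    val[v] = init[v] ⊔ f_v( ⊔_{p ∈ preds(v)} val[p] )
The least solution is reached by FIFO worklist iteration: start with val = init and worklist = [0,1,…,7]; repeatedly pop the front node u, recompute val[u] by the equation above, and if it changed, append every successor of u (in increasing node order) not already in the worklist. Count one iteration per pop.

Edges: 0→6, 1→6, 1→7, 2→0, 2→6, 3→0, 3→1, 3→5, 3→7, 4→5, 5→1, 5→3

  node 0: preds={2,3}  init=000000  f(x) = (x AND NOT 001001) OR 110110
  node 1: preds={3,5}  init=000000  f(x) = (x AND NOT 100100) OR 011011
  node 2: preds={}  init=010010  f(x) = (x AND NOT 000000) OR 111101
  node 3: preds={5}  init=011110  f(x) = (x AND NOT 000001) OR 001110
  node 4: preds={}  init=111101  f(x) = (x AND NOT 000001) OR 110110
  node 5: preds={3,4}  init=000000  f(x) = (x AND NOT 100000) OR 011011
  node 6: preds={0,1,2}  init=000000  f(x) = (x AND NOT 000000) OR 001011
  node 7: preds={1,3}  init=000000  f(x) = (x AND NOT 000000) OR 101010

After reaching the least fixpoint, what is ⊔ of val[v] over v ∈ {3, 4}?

111111

Worklist (11 pops):
  #1 pop 0: in=011110 → 110110 (was 000000); enqueue []
  #2 pop 1: in=011110 → 011011 (was 000000); enqueue []
  #3 pop 2: in=000000 → 111111 (was 010010); enqueue [0]
  #4 pop 3: in=000000 → 011110 (no change)
  #5 pop 4: in=000000 → 111111 (was 111101); enqueue []
  #6 pop 5: in=111111 → 011111 (was 000000); enqueue [1,3]
  #7 pop 6: in=111111 → 111111 (was 000000); enqueue []
  #8 pop 7: in=011111 → 111111 (was 000000); enqueue []
  #9 pop 0: in=111111 → 110110 (no change)
  #10 pop 1: in=011111 → 011011 (no change)
  #11 pop 3: in=011111 → 011110 (no change)

Fixpoint:
  val[0] = 110110
  val[1] = 011011
  val[2] = 111111
  val[3] = 011110
  val[4] = 111111
  val[5] = 011111
  val[6] = 111111
  val[7] = 111111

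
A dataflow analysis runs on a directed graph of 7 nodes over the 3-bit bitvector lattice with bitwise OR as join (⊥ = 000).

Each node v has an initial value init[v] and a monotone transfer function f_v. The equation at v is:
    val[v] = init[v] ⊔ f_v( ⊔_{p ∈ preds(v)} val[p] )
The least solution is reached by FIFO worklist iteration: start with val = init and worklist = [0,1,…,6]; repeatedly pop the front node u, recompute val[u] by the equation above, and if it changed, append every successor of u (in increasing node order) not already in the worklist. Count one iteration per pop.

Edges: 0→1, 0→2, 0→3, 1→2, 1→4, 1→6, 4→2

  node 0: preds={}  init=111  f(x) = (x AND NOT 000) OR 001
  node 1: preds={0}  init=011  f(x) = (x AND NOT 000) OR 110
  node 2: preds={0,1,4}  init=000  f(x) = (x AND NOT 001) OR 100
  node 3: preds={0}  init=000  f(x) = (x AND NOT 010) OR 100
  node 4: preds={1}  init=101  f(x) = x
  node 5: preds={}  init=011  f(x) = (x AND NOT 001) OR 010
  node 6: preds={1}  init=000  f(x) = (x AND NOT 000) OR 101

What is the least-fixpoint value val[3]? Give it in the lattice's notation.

101

Trace (8 dequeues):
  [1] u=0 | in 000 | out 111 | ==
  [2] u=1 | in 111 | out 111 | prev 011 | push {}
  [3] u=2 | in 111 | out 110 | prev 000 | push {}
  [4] u=3 | in 111 | out 101 | prev 000 | push {}
  [5] u=4 | in 111 | out 111 | prev 101 | push {2}
  [6] u=5 | in 000 | out 011 | ==
  [7] u=6 | in 111 | out 111 | prev 000 | push {}
  [8] u=2 | in 111 | out 110 | ==

Converged values:
  [0] 111
  [1] 111
  [2] 110
  [3] 101
  [4] 111
  [5] 011
  [6] 111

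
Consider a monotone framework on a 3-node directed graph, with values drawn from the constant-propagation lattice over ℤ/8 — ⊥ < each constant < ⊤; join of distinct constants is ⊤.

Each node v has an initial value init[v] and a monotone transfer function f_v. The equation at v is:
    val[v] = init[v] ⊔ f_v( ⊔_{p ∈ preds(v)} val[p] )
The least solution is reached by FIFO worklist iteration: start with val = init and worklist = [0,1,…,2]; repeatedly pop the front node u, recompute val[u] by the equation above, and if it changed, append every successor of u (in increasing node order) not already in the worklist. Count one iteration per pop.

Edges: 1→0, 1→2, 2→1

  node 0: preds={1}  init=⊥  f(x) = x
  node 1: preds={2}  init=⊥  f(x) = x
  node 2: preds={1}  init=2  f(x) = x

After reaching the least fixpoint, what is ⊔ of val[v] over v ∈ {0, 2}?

Trace (4 dequeues):
  [1] u=0 | in ⊥ | out ⊥ | ==
  [2] u=1 | in 2 | out 2 | prev ⊥ | push {0}
  [3] u=2 | in 2 | out 2 | ==
  [4] u=0 | in 2 | out 2 | prev ⊥ | push {}

Converged values:
  [0] 2
  [1] 2
  [2] 2

2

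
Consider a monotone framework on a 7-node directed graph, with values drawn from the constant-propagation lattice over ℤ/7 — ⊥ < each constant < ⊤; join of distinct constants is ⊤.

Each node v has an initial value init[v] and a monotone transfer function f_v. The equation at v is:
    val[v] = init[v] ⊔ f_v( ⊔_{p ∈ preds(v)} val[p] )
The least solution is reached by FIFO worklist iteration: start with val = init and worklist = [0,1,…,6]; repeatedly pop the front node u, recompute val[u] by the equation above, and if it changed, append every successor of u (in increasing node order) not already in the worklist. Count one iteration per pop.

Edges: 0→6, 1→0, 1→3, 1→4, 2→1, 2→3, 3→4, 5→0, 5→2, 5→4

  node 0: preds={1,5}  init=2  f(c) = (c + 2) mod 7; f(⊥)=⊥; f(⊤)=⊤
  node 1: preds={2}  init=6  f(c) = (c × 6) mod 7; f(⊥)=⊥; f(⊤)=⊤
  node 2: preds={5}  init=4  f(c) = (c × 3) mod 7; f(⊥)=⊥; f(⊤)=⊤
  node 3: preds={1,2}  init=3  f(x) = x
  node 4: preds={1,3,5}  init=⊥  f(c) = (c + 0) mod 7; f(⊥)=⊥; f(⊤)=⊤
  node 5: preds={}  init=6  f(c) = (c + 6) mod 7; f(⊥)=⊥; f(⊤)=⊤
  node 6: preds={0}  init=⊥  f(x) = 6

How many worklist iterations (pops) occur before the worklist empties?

Iteration log — 8 steps:
  step 1. node 0  ⊔preds=6  new=⊤  old=2  +wl: 
  step 2. node 1  ⊔preds=4  new=⊤  old=6  +wl: 0
  step 3. node 2  ⊔preds=6  new=4  stable
  step 4. node 3  ⊔preds=⊤  new=⊤  old=3  +wl: 
  step 5. node 4  ⊔preds=⊤  new=⊤  old=⊥  +wl: 
  step 6. node 5  ⊔preds=⊥  new=6  stable
  step 7. node 6  ⊔preds=⊤  new=6  old=⊥  +wl: 
  step 8. node 0  ⊔preds=⊤  new=⊤  stable

Least fixpoint reached:
  node 0: ⊤
  node 1: ⊤
  node 2: 4
  node 3: ⊤
  node 4: ⊤
  node 5: 6
  node 6: 6

8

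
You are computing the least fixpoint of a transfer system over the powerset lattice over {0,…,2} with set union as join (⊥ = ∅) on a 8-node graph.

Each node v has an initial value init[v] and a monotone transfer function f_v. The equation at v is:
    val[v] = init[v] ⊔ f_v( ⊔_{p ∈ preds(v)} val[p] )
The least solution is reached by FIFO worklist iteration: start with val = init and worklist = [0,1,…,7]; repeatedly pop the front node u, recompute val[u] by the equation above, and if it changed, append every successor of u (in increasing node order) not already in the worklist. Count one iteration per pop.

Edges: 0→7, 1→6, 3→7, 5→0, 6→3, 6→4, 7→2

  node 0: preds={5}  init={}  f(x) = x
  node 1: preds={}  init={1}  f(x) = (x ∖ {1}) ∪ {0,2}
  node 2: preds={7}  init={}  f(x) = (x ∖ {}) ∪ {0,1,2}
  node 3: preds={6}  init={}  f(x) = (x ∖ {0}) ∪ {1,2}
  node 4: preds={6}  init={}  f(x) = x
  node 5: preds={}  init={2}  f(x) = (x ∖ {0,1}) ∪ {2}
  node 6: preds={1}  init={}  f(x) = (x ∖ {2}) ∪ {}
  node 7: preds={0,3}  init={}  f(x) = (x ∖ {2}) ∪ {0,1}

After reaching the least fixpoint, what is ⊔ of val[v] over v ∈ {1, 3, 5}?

{0,1,2}

Worklist (11 pops):
  #1 pop 0: in={2} → {2} (was {}); enqueue []
  #2 pop 1: in={} → {0,1,2} (was {1}); enqueue []
  #3 pop 2: in={} → {0,1,2} (was {}); enqueue []
  #4 pop 3: in={} → {1,2} (was {}); enqueue []
  #5 pop 4: in={} → {} (no change)
  #6 pop 5: in={} → {2} (no change)
  #7 pop 6: in={0,1,2} → {0,1} (was {}); enqueue [3,4]
  #8 pop 7: in={1,2} → {0,1} (was {}); enqueue [2]
  #9 pop 3: in={0,1} → {1,2} (no change)
  #10 pop 4: in={0,1} → {0,1} (was {}); enqueue []
  #11 pop 2: in={0,1} → {0,1,2} (no change)

Fixpoint:
  val[0] = {2}
  val[1] = {0,1,2}
  val[2] = {0,1,2}
  val[3] = {1,2}
  val[4] = {0,1}
  val[5] = {2}
  val[6] = {0,1}
  val[7] = {0,1}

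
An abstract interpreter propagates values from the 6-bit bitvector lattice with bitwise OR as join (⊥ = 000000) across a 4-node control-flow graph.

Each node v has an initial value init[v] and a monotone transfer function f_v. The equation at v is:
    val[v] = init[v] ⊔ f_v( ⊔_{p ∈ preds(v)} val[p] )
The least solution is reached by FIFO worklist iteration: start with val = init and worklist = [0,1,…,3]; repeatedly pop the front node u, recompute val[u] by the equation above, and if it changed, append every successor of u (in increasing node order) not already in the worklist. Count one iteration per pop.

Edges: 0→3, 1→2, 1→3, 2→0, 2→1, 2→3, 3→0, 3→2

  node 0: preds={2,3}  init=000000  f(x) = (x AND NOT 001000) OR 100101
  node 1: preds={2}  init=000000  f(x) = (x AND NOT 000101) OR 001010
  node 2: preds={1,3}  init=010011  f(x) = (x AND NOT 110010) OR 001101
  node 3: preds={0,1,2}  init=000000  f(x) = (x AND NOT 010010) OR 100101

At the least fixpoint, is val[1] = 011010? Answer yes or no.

Iteration log — 7 steps:
  step 1. node 0  ⊔preds=010011  new=110111  old=000000  +wl: 
  step 2. node 1  ⊔preds=010011  new=011010  old=000000  +wl: 
  step 3. node 2  ⊔preds=011010  new=011111  old=010011  +wl: 0,1
  step 4. node 3  ⊔preds=111111  new=101101  old=000000  +wl: 2
  step 5. node 0  ⊔preds=111111  new=110111  stable
  step 6. node 1  ⊔preds=011111  new=011010  stable
  step 7. node 2  ⊔preds=111111  new=011111  stable

Least fixpoint reached:
  node 0: 110111
  node 1: 011010
  node 2: 011111
  node 3: 101101

yes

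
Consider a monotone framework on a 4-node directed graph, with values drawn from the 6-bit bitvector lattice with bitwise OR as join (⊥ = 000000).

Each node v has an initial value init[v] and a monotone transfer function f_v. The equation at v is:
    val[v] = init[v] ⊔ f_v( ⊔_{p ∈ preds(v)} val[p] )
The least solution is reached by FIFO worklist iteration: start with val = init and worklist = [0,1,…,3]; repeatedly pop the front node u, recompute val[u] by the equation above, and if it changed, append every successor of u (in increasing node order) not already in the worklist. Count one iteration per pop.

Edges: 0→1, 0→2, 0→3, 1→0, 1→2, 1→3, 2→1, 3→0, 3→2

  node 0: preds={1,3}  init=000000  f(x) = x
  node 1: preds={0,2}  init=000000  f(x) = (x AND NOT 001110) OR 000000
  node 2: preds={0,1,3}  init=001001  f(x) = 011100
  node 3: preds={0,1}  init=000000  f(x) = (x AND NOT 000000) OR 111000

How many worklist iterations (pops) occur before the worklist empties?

9

Iteration log — 9 steps:
  step 1. node 0  ⊔preds=000000  new=000000  stable
  step 2. node 1  ⊔preds=001001  new=000001  old=000000  +wl: 0
  step 3. node 2  ⊔preds=000001  new=011101  old=001001  +wl: 1
  step 4. node 3  ⊔preds=000001  new=111001  old=000000  +wl: 2
  step 5. node 0  ⊔preds=111001  new=111001  old=000000  +wl: 3
  step 6. node 1  ⊔preds=111101  new=110001  old=000001  +wl: 0
  step 7. node 2  ⊔preds=111001  new=011101  stable
  step 8. node 3  ⊔preds=111001  new=111001  stable
  step 9. node 0  ⊔preds=111001  new=111001  stable

Least fixpoint reached:
  node 0: 111001
  node 1: 110001
  node 2: 011101
  node 3: 111001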